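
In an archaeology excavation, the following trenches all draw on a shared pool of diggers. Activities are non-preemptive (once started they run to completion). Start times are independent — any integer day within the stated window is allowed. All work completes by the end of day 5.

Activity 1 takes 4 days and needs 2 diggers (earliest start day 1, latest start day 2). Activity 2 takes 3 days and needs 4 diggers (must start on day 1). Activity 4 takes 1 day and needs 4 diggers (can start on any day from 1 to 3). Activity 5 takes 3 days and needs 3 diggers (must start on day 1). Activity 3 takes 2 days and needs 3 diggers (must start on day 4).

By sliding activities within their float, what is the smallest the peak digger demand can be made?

11

Early-start (Activity 1@1, Activity 2@1, Activity 4@1, Activity 5@1, Activity 3@4) gives peak 13: d1:13  d2:9  d3:9  d4:5  d5:3.
Shift Activity 1→2.
Schedule Activity 1@2, Activity 2@1, Activity 4@1, Activity 5@1, Activity 3@4: d1:11  d2:9  d3:9  d4:5  d5:5 — peak 11.
No arrangement of the 6 feasible schedules does better.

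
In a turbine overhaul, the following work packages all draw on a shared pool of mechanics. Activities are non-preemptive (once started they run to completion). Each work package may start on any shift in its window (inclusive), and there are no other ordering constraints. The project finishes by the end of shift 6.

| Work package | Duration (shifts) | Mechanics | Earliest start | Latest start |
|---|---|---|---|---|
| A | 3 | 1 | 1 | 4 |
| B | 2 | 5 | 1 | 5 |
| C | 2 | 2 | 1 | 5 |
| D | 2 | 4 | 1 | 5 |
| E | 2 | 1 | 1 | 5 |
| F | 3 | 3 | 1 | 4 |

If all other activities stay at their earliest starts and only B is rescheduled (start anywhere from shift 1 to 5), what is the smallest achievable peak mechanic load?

B@1: s1:16  s2:16  s3:4  s4:0  s5:0  s6:0 → peak 16
B@2: s1:11  s2:16  s3:9  s4:0  s5:0  s6:0 → peak 16
B@3: s1:11  s2:11  s3:9  s4:5  s5:0  s6:0 → peak 11
B@4: s1:11  s2:11  s3:4  s4:5  s5:5  s6:0 → peak 11
B@5: s1:11  s2:11  s3:4  s4:0  s5:5  s6:5 → peak 11
Best is B@3, peak 11.

11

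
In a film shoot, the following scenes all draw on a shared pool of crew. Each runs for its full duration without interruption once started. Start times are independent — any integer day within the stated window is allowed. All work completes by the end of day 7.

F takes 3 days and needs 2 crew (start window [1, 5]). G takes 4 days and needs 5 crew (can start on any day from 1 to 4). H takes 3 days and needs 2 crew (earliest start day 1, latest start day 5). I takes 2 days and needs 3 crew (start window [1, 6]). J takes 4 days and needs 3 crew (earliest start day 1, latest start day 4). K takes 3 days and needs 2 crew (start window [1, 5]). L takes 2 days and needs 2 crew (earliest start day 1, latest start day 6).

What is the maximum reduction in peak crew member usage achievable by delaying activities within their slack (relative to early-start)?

9

Early-start peak: d1:19  d2:19  d3:14  d4:8  d5:0  d6:0  d7:0 ⇒ 19.
Leveled (F@1, G@1, H@1, I@5, J@4, K@4, L@5): d1:9  d2:9  d3:9  d4:10  d5:10  d6:10  d7:3 ⇒ 10.
Reduction 19 − 10 = 9.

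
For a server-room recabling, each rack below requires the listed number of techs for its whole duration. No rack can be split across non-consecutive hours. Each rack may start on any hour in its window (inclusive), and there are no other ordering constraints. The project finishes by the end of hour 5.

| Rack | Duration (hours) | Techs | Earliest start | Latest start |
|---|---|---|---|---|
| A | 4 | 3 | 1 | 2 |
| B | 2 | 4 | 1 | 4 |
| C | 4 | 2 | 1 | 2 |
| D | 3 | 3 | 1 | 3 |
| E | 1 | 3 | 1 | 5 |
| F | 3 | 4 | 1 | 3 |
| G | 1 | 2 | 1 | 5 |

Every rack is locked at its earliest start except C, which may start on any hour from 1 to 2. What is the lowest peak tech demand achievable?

19

C@1: h1:21  h2:16  h3:12  h4:5  h5:0 → peak 21
C@2: h1:19  h2:16  h3:12  h4:5  h5:2 → peak 19
Best is C@2, peak 19.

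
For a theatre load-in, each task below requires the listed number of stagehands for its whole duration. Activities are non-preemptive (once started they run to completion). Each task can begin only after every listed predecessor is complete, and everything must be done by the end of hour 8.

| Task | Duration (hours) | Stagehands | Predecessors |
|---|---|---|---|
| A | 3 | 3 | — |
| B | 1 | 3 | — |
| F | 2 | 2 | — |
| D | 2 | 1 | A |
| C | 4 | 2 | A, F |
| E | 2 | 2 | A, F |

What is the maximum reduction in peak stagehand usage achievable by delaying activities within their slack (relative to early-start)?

3

Early-start peak: h1:8  h2:5  h3:3  h4:5  h5:5  h6:2  h7:2  h8:0 ⇒ 8.
Leveled (A@1, B@4, F@1, D@4, C@5, E@5): h1:5  h2:5  h3:3  h4:4  h5:5  h6:4  h7:2  h8:2 ⇒ 5.
Reduction 8 − 5 = 3.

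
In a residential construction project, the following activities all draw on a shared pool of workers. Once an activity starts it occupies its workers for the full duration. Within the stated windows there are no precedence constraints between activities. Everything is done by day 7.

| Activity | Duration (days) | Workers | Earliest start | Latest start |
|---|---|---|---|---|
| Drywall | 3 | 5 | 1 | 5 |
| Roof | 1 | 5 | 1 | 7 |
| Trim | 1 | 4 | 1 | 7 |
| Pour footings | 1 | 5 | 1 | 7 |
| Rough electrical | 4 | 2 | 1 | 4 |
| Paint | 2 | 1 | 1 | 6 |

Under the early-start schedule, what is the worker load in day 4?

At early start, day 4 has: Rough electrical.
Demand: 2 = 2.

2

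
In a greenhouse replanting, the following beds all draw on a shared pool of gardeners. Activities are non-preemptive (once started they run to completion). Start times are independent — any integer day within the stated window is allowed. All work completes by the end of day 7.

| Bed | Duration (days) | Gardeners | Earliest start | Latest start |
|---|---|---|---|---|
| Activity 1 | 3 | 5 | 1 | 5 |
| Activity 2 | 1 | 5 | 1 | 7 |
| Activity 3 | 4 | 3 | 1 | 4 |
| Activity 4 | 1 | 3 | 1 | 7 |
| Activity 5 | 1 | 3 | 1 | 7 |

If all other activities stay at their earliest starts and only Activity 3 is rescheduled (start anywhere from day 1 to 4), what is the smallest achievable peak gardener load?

16

Activity 3@1: d1:19  d2:8  d3:8  d4:3  d5:0  d6:0  d7:0 → peak 19
Activity 3@2: d1:16  d2:8  d3:8  d4:3  d5:3  d6:0  d7:0 → peak 16
Activity 3@3: d1:16  d2:5  d3:8  d4:3  d5:3  d6:3  d7:0 → peak 16
Activity 3@4: d1:16  d2:5  d3:5  d4:3  d5:3  d6:3  d7:3 → peak 16
Best is Activity 3@2, peak 16.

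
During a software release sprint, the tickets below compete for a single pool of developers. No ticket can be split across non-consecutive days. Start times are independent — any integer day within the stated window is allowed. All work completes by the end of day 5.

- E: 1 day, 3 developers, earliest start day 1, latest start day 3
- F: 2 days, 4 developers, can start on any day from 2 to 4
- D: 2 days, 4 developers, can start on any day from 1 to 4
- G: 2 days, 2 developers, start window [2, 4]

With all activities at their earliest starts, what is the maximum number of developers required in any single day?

10

Early-start schedule: E@1, F@2, D@1, G@2.
Load per day: day 1: 7, day 2: 10, day 3: 6, day 4: 0, day 5: 0.
Peak is 10.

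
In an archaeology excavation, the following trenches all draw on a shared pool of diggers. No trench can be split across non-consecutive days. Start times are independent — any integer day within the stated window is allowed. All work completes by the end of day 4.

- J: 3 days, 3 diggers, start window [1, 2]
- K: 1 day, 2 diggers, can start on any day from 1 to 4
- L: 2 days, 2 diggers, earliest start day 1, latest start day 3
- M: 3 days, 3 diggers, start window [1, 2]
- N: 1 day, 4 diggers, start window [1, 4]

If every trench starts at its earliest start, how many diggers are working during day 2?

At early start, day 2 has: J, L, M.
Demand: 3 + 2 + 3 = 8.

8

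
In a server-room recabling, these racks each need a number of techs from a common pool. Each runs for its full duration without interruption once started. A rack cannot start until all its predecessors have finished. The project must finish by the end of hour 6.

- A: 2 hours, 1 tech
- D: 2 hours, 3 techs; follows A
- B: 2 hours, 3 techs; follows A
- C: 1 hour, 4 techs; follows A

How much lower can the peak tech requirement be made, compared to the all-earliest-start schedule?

4

Early-start peak: h1:1  h2:1  h3:10  h4:6  h5:0  h6:0 ⇒ 10.
Leveled (A@1, D@3, B@3, C@5): h1:1  h2:1  h3:6  h4:6  h5:4  h6:0 ⇒ 6.
Reduction 10 − 6 = 4.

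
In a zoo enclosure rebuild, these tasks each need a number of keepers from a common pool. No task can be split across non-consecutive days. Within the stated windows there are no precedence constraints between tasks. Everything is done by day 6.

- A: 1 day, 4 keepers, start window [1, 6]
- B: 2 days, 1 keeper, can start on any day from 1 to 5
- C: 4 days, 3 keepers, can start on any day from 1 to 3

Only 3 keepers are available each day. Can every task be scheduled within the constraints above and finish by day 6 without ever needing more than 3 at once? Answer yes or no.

no

The minimum achievable peak is 4; 3 < 4, so no feasible schedule stays within the cap.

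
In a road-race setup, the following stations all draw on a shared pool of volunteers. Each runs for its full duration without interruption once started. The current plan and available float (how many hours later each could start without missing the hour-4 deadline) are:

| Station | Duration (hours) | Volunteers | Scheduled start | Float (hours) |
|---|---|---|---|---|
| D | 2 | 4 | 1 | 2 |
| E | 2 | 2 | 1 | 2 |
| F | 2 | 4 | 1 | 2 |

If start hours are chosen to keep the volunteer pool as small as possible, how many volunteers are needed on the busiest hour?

Early-start (D@1, E@1, F@1) gives peak 10: h1:10  h2:10  h3:0  h4:0.
Shift F→3.
Schedule D@1, E@1, F@3: h1:6  h2:6  h3:4  h4:4 — peak 6.

6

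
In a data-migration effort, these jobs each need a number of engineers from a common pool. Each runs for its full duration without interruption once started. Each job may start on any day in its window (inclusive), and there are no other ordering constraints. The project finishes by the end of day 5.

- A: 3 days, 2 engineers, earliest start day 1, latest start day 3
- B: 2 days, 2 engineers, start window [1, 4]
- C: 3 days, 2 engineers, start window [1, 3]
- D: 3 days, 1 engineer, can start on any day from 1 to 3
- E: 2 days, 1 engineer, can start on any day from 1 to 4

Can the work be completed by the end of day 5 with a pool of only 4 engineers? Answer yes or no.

no

Total engineer-days = 21; over 5 days the average is 21/5 > 4, so some day must exceed 4.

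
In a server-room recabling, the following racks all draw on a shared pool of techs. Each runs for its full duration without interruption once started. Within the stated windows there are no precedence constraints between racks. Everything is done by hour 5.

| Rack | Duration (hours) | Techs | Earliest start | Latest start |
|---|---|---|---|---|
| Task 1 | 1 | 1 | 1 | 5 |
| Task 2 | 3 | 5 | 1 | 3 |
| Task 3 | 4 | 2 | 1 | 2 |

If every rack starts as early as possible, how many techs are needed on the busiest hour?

8

Early-start schedule: Task 1@1, Task 2@1, Task 3@1.
Load per hour: hour 1: 8, hour 2: 7, hour 3: 7, hour 4: 2, hour 5: 0.
Peak is 8.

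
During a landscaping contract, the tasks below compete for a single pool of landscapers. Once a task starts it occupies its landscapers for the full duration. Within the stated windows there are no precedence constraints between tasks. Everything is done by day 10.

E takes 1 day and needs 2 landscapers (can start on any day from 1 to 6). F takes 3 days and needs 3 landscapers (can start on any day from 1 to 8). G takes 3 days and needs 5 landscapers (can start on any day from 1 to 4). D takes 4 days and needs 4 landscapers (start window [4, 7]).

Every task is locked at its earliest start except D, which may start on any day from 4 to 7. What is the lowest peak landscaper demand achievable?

10

D@4: d1:10  d2:8  d3:8  d4:4  d5:4  d6:4  d7:4  d8:0  d9:0  d10:0 → peak 10
D@5: d1:10  d2:8  d3:8  d4:0  d5:4  d6:4  d7:4  d8:4  d9:0  d10:0 → peak 10
D@6: d1:10  d2:8  d3:8  d4:0  d5:0  d6:4  d7:4  d8:4  d9:4  d10:0 → peak 10
D@7: d1:10  d2:8  d3:8  d4:0  d5:0  d6:0  d7:4  d8:4  d9:4  d10:4 → peak 10
Best is D@4, peak 10.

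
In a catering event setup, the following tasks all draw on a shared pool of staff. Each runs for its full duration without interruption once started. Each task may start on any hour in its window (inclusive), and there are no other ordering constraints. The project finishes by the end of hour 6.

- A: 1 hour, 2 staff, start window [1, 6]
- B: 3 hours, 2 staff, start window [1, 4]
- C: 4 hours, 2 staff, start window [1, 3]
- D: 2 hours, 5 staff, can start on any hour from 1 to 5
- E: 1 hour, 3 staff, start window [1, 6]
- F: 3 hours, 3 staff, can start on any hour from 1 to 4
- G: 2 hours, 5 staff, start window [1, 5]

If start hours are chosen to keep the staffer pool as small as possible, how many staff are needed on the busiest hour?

9

Early-start (A@1, B@1, C@1, D@1, E@1, F@1, G@1) gives peak 22: h1:22  h2:17  h3:7  h4:2  h5:0  h6:0.
Shift D→2, F→4, G→5.
Schedule A@1, B@1, C@1, D@2, E@1, F@4, G@5: h1:9  h2:9  h3:9  h4:5  h5:8  h6:8 — peak 9.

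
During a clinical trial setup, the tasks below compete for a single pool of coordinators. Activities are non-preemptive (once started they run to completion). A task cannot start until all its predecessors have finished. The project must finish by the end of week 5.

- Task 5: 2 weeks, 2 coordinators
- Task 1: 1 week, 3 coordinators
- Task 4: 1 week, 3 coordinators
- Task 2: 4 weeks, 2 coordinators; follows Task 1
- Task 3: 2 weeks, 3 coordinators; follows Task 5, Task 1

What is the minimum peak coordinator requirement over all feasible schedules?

Early-start (Task 5@1, Task 1@1, Task 4@1, Task 2@2, Task 3@3) gives peak 8: w1:8  w2:4  w3:5  w4:5  w5:2.
Shift Task 4→3, Task 3→4.
Schedule Task 5@1, Task 1@1, Task 4@3, Task 2@2, Task 3@4: w1:5  w2:4  w3:5  w4:5  w5:5 — peak 5.
Total coordinator-weeks = 24 over 5 weeks ⇒ peak ≥ ⌈24/5⌉ = 5, so 5 is optimal.

5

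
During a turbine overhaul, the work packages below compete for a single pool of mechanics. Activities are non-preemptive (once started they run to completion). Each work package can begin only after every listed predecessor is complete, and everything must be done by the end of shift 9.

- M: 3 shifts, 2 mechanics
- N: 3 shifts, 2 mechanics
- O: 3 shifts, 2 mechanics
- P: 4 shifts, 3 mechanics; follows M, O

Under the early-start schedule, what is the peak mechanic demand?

Early-start schedule: M@1, N@1, O@1, P@4.
Load per shift: shift 1: 6, shift 2: 6, shift 3: 6, shift 4: 3, shift 5: 3, shift 6: 3, shift 7: 3, shift 8: 0, shift 9: 0.
Peak is 6.

6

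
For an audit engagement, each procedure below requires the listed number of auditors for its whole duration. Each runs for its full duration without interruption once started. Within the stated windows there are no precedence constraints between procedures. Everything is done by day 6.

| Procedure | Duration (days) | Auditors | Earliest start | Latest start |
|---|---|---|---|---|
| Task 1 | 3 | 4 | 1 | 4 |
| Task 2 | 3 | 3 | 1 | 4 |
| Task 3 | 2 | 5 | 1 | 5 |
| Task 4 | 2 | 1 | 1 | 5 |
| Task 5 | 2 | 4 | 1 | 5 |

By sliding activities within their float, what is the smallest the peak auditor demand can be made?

8

Early-start (Task 1@1, Task 2@1, Task 3@1, Task 4@1, Task 5@1) gives peak 17: d1:17  d2:17  d3:7  d4:0  d5:0  d6:0.
Shift Task 2→3, Task 3→5, Task 4→3.
Schedule Task 1@1, Task 2@3, Task 3@5, Task 4@3, Task 5@1: d1:8  d2:8  d3:8  d4:4  d5:8  d6:5 — peak 8.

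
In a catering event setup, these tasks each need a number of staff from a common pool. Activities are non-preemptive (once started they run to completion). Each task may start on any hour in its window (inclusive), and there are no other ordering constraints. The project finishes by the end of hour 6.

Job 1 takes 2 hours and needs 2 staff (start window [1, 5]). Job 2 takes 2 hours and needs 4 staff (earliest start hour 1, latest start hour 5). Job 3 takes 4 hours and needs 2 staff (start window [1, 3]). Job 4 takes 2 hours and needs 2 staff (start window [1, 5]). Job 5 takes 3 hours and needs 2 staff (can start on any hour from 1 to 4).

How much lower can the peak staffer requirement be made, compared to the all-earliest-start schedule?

Early-start peak: h1:12  h2:12  h3:4  h4:2  h5:0  h6:0 ⇒ 12.
Leveled (Job 1@1, Job 2@1, Job 3@3, Job 4@3, Job 5@3): h1:6  h2:6  h3:6  h4:6  h5:4  h6:2 ⇒ 6.
Reduction 12 − 6 = 6.

6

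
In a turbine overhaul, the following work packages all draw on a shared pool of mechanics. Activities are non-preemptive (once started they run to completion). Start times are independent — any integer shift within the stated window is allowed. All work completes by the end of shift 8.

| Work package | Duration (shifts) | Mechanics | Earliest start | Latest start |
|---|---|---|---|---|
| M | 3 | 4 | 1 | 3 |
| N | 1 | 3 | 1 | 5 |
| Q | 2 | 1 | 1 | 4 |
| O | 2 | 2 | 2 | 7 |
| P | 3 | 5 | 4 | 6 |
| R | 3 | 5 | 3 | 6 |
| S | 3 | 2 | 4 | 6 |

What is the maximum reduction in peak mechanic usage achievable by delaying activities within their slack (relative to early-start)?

3

Early-start peak: s1:8  s2:7  s3:11  s4:12  s5:12  s6:7  s7:0  s8:0 ⇒ 12.
Leveled (M@1, N@1, Q@1, O@4, P@6, R@3, S@4): s1:8  s2:5  s3:9  s4:9  s5:9  s6:7  s7:5  s8:5 ⇒ 9.
Reduction 12 − 9 = 3.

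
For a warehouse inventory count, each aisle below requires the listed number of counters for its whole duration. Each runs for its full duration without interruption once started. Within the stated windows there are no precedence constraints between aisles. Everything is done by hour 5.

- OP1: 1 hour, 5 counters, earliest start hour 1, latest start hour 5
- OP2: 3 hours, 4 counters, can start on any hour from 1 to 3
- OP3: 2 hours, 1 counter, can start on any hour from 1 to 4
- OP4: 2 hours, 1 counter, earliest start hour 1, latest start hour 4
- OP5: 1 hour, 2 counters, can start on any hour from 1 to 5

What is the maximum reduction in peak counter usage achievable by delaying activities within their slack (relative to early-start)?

8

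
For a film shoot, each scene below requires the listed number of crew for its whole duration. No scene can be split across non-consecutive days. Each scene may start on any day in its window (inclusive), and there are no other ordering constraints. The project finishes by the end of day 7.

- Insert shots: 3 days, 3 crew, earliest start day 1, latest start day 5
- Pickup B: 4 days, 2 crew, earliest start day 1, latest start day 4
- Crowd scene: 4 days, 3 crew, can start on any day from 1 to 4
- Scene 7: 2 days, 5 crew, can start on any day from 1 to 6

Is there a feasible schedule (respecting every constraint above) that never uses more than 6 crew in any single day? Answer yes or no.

The minimum achievable peak is 7; 6 < 7, so no feasible schedule stays within the cap.

no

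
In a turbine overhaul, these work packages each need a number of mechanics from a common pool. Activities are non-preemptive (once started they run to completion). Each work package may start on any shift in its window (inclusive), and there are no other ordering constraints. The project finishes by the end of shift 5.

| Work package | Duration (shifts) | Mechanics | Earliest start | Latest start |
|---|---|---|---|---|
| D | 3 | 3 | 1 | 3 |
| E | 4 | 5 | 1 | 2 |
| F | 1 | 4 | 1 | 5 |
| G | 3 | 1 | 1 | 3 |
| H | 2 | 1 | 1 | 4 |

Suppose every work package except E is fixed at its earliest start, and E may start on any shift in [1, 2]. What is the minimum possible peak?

10

E@1: s1:14  s2:10  s3:9  s4:5  s5:0 → peak 14
E@2: s1:9  s2:10  s3:9  s4:5  s5:5 → peak 10
Best is E@2, peak 10.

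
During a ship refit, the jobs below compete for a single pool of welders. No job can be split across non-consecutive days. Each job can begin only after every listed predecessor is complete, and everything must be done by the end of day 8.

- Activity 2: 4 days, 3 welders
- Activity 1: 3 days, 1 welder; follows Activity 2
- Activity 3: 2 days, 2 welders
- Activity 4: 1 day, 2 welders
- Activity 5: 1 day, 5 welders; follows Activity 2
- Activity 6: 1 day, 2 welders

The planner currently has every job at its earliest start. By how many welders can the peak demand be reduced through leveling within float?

Early-start peak: d1:9  d2:5  d3:3  d4:3  d5:6  d6:1  d7:1  d8:0 ⇒ 9.
Leveled (Activity 2@1, Activity 1@5, Activity 3@1, Activity 4@3, Activity 5@8, Activity 6@4): d1:5  d2:5  d3:5  d4:5  d5:1  d6:1  d7:1  d8:5 ⇒ 5.
Reduction 9 − 5 = 4.

4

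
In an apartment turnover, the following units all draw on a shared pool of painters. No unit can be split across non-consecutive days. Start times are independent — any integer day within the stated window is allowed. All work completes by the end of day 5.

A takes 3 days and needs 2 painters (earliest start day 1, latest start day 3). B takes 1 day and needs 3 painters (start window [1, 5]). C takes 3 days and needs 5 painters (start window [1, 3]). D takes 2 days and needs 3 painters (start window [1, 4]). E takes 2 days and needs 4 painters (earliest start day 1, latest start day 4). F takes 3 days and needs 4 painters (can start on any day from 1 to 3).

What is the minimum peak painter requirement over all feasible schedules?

Early-start (A@1, B@1, C@1, D@1, E@1, F@1) gives peak 21: d1:21  d2:18  d3:11  d4:0  d5:0.
Shift D→4, E→4, F→2.
Schedule A@1, B@1, C@1, D@4, E@4, F@2: d1:10  d2:11  d3:11  d4:11  d5:7 — peak 11.

11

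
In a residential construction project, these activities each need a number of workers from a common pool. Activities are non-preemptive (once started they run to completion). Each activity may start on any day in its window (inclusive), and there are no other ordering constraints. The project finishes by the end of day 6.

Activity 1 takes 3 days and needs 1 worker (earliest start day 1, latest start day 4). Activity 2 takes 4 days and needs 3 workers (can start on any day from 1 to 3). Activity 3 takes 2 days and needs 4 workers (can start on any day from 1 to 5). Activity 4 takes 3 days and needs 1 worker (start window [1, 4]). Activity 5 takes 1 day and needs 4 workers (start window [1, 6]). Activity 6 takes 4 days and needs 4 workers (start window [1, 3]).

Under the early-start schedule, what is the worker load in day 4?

At early start, day 4 has: Activity 2, Activity 6.
Demand: 3 + 4 = 7.

7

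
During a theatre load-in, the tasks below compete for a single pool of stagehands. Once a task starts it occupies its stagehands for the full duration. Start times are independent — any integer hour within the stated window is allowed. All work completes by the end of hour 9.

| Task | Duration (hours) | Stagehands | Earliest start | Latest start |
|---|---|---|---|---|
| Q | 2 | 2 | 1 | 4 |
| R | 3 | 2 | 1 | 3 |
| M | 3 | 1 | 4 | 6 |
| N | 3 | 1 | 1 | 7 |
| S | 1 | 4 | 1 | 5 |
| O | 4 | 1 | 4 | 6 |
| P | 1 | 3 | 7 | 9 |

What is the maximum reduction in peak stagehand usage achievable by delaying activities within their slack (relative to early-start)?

Early-start peak: h1:9  h2:5  h3:3  h4:2  h5:2  h6:2  h7:4  h8:0  h9:0 ⇒ 9.
Leveled (Q@1, R@1, M@5, N@5, S@4, O@5, P@8): h1:4  h2:4  h3:2  h4:4  h5:3  h6:3  h7:3  h8:4  h9:0 ⇒ 4.
Reduction 9 − 4 = 5.

5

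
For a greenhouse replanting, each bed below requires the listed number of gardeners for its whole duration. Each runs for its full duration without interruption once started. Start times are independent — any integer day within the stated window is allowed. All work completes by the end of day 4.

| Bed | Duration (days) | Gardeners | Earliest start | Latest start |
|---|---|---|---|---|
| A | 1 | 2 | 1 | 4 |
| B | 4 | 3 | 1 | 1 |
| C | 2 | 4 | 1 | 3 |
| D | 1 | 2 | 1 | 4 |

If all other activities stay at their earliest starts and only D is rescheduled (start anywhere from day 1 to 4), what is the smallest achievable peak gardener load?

9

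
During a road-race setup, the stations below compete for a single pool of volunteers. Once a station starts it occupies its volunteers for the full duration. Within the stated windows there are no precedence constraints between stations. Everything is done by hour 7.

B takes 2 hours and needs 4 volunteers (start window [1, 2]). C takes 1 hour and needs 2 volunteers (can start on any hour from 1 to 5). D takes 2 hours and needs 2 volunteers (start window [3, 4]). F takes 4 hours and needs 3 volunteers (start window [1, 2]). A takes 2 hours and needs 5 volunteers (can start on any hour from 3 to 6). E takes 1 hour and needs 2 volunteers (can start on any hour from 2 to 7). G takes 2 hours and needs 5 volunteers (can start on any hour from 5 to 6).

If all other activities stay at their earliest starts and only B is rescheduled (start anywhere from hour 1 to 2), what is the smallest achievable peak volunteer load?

10

B@1: h1:9  h2:9  h3:10  h4:10  h5:5  h6:5  h7:0 → peak 10
B@2: h1:5  h2:9  h3:14  h4:10  h5:5  h6:5  h7:0 → peak 14
Best is B@1, peak 10.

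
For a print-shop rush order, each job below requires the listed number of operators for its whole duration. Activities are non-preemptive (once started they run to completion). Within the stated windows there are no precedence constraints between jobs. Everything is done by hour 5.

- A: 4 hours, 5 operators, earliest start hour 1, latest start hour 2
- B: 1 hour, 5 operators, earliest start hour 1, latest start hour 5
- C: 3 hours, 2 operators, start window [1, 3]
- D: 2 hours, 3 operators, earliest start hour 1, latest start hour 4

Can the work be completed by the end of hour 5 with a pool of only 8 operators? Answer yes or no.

Schedule A@1, B@5, C@1, D@4: h1:7  h2:7  h3:7  h4:8  h5:8 — peak 8 ≤ 8.

yes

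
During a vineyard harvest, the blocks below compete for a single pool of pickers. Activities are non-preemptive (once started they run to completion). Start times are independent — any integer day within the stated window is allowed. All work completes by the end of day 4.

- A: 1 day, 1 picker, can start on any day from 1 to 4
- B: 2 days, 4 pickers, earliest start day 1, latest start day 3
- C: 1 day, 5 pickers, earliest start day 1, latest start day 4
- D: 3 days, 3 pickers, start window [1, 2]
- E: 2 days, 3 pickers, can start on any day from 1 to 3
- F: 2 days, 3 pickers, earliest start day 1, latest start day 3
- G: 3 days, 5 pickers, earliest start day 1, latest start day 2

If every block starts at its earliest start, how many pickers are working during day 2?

At early start, day 2 has: B, D, E, F, G.
Demand: 4 + 3 + 3 + 3 + 5 = 18.

18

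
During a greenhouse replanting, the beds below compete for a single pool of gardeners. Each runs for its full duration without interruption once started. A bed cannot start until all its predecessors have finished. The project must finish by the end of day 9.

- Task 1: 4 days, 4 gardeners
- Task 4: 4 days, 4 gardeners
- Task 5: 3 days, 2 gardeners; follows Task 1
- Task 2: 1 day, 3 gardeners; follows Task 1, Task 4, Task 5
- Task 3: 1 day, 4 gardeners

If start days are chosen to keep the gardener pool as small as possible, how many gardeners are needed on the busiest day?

7

Early-start (Task 1@1, Task 4@1, Task 5@5, Task 2@8, Task 3@1) gives peak 12: d1:12  d2:8  d3:8  d4:8  d5:2  d6:2  d7:2  d8:3  d9:0.
Shift Task 4→5, Task 2→9, Task 3→9.
Schedule Task 1@1, Task 4@5, Task 5@5, Task 2@9, Task 3@9: d1:4  d2:4  d3:4  d4:4  d5:6  d6:6  d7:6  d8:4  d9:7 — peak 7.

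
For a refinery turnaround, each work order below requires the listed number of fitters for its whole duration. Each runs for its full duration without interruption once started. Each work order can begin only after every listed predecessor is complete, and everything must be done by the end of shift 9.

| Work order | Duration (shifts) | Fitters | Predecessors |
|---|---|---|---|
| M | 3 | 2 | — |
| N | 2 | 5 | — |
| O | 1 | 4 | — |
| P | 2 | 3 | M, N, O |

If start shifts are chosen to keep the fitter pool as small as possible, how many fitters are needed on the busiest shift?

5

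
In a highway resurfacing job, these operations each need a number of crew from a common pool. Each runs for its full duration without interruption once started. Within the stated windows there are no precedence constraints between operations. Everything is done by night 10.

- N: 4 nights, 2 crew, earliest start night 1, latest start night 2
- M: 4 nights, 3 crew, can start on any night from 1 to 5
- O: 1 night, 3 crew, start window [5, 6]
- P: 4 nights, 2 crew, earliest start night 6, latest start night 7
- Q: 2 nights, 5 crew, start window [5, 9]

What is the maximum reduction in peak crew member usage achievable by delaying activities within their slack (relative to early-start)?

Early-start peak: n1:5  n2:5  n3:5  n4:5  n5:8  n6:7  n7:2  n8:2  n9:2  n10:0 ⇒ 8.
Leveled (N@1, M@1, O@5, P@6, Q@6): n1:5  n2:5  n3:5  n4:5  n5:3  n6:7  n7:7  n8:2  n9:2  n10:0 ⇒ 7.
Reduction 8 − 7 = 1.

1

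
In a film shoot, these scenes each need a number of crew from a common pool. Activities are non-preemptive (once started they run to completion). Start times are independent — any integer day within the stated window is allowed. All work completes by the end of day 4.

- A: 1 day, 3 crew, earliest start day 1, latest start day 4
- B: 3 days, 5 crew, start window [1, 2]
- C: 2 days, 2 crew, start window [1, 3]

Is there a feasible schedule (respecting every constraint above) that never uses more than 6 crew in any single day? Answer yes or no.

no

The minimum achievable peak is 7; 6 < 7, so no feasible schedule stays within the cap.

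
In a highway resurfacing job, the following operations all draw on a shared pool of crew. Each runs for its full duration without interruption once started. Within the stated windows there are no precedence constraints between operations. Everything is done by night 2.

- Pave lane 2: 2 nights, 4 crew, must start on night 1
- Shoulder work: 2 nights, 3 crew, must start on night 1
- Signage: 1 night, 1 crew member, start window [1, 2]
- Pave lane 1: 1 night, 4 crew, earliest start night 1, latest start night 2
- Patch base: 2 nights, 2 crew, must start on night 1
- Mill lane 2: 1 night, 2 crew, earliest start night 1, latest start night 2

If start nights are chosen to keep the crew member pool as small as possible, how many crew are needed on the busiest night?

Early-start (Pave lane 2@1, Shoulder work@1, Signage@1, Pave lane 1@1, Patch base@1, Mill lane 2@1) gives peak 16: n1:16  n2:9.
Shift Pave lane 1→2.
Schedule Pave lane 2@1, Shoulder work@1, Signage@1, Pave lane 1@2, Patch base@1, Mill lane 2@1: n1:12  n2:13 — peak 13.
Total crew member-nights = 25 over 2 nights ⇒ peak ≥ ⌈25/2⌉ = 13, so 13 is optimal.

13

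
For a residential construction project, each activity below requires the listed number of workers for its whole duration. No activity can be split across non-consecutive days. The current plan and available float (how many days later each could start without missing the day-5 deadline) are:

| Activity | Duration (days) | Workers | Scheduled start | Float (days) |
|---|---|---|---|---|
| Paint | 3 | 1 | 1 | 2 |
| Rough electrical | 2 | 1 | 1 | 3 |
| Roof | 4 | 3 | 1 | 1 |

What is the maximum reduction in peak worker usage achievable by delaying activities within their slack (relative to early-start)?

Early-start peak: d1:5  d2:5  d3:4  d4:3  d5:0 ⇒ 5.
Leveled (Paint@1, Rough electrical@4, Roof@1): d1:4  d2:4  d3:4  d4:4  d5:1 ⇒ 4.
Reduction 5 − 4 = 1.

1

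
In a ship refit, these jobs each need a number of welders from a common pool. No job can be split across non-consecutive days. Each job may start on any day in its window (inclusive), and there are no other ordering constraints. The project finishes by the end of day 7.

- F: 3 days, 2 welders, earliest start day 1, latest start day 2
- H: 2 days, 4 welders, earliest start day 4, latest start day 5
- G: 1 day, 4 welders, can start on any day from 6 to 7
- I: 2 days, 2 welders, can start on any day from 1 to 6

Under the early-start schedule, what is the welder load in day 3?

At early start, day 3 has: F.
Demand: 2 = 2.

2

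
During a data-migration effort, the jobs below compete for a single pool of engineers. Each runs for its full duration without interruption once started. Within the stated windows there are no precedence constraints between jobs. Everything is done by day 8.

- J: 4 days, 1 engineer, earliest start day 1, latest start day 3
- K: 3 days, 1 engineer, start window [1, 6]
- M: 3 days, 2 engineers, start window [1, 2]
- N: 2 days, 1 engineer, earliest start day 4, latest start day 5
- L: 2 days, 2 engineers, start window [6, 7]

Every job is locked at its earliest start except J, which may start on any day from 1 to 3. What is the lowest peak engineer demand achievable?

J@1: d1:4  d2:4  d3:4  d4:2  d5:1  d6:2  d7:2  d8:0 → peak 4
J@2: d1:3  d2:4  d3:4  d4:2  d5:2  d6:2  d7:2  d8:0 → peak 4
J@3: d1:3  d2:3  d3:4  d4:2  d5:2  d6:3  d7:2  d8:0 → peak 4
Best is J@1, peak 4.

4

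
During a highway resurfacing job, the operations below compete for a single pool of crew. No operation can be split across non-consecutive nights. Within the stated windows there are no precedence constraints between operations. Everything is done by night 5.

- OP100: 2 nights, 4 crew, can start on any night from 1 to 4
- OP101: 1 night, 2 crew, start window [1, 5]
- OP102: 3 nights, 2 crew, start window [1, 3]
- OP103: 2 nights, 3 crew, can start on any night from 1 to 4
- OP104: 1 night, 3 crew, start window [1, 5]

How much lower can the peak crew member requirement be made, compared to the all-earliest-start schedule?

8

Early-start peak: n1:14  n2:9  n3:2  n4:0  n5:0 ⇒ 14.
Leveled (OP100@1, OP101@1, OP102@2, OP103@3, OP104@5): n1:6  n2:6  n3:5  n4:5  n5:3 ⇒ 6.
Reduction 14 − 6 = 8.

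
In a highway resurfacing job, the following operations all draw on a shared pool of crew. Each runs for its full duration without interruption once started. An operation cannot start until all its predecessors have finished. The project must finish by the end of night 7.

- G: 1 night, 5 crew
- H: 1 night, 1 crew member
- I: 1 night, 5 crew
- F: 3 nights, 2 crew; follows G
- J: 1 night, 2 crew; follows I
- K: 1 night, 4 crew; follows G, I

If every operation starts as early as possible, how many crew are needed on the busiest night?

Early-start schedule: G@1, H@1, I@1, F@2, J@2, K@2.
Load per night: night 1: 11, night 2: 8, night 3: 2, night 4: 2, night 5: 0, night 6: 0, night 7: 0.
Peak is 11.

11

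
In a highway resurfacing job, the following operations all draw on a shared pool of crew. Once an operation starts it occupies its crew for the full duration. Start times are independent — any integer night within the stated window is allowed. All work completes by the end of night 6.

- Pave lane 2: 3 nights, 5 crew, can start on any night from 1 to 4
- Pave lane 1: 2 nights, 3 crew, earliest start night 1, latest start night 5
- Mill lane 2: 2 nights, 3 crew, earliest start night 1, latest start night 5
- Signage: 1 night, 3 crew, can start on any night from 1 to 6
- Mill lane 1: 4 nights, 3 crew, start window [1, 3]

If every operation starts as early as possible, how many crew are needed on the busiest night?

Early-start schedule: Pave lane 2@1, Pave lane 1@1, Mill lane 2@1, Signage@1, Mill lane 1@1.
Load per night: night 1: 17, night 2: 14, night 3: 8, night 4: 3, night 5: 0, night 6: 0.
Peak is 17.

17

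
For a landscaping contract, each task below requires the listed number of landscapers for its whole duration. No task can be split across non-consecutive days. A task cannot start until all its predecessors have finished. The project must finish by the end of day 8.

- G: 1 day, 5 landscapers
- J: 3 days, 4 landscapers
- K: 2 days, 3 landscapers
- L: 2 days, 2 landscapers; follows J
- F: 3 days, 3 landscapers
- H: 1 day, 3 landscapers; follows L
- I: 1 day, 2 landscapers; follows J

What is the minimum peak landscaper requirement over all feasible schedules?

7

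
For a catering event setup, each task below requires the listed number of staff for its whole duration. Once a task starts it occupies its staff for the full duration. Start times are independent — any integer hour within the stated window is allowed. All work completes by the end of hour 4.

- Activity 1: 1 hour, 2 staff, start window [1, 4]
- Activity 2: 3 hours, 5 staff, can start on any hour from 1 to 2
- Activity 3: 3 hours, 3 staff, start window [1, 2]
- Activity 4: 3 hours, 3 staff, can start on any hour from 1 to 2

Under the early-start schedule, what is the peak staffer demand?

Early-start schedule: Activity 1@1, Activity 2@1, Activity 3@1, Activity 4@1.
Load per hour: hour 1: 13, hour 2: 11, hour 3: 11, hour 4: 0.
Peak is 13.

13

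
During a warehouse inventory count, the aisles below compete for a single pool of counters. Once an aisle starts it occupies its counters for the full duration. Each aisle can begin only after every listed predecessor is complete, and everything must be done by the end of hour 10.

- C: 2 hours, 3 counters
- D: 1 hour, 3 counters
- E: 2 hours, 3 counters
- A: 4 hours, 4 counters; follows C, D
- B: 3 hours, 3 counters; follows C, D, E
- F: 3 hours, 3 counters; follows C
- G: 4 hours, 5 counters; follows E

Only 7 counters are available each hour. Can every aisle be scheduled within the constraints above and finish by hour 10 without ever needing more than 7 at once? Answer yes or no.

The minimum achievable peak is 8; 7 < 8, so no feasible schedule stays within the cap.

no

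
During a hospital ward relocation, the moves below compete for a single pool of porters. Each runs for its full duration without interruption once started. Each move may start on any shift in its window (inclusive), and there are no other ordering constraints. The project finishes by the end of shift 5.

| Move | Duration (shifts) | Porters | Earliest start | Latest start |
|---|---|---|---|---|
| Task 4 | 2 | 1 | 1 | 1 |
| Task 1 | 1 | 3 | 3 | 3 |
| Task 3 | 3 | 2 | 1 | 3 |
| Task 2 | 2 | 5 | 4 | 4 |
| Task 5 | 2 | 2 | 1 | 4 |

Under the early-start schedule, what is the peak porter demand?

Early-start schedule: Task 4@1, Task 1@3, Task 3@1, Task 2@4, Task 5@1.
Load per shift: shift 1: 5, shift 2: 5, shift 3: 5, shift 4: 5, shift 5: 5.
Peak is 5.

5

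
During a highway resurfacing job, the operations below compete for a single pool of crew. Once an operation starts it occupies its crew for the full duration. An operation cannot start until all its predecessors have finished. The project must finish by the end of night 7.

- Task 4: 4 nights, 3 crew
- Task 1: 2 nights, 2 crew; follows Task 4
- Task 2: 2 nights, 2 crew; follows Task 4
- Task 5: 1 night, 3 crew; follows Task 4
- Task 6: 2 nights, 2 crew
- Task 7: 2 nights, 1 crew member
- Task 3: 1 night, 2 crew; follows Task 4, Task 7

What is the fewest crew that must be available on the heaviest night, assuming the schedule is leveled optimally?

5

Early-start (Task 4@1, Task 1@5, Task 2@5, Task 5@5, Task 6@1, Task 7@1, Task 3@5) gives peak 9: n1:6  n2:6  n3:3  n4:3  n5:9  n6:4  n7:0.
Shift Task 5→7, Task 7→3, Task 3→7.
Schedule Task 4@1, Task 1@5, Task 2@5, Task 5@7, Task 6@1, Task 7@3, Task 3@7: n1:5  n2:5  n3:4  n4:4  n5:4  n6:4  n7:5 — peak 5.
Total crew member-nights = 31 over 7 nights ⇒ peak ≥ ⌈31/7⌉ = 5, so 5 is optimal.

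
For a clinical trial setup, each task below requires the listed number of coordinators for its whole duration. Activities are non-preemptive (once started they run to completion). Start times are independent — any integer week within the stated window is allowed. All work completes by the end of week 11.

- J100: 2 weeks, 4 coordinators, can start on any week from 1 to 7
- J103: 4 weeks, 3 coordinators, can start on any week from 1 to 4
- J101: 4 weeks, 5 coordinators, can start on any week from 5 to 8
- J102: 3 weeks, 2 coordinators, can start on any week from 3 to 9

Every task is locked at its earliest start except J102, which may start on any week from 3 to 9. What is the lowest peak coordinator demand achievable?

J102@3: w1:7  w2:7  w3:5  w4:5  w5:7  w6:5  w7:5  w8:5  w9:0  w10:0  w11:0 → peak 7
J102@4: w1:7  w2:7  w3:3  w4:5  w5:7  w6:7  w7:5  w8:5  w9:0  w10:0  w11:0 → peak 7
J102@5: w1:7  w2:7  w3:3  w4:3  w5:7  w6:7  w7:7  w8:5  w9:0  w10:0  w11:0 → peak 7
J102@6: w1:7  w2:7  w3:3  w4:3  w5:5  w6:7  w7:7  w8:7  w9:0  w10:0  w11:0 → peak 7
J102@7: w1:7  w2:7  w3:3  w4:3  w5:5  w6:5  w7:7  w8:7  w9:2  w10:0  w11:0 → peak 7
J102@8: w1:7  w2:7  w3:3  w4:3  w5:5  w6:5  w7:5  w8:7  w9:2  w10:2  w11:0 → peak 7
J102@9: w1:7  w2:7  w3:3  w4:3  w5:5  w6:5  w7:5  w8:5  w9:2  w10:2  w11:2 → peak 7
Best is J102@3, peak 7.

7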